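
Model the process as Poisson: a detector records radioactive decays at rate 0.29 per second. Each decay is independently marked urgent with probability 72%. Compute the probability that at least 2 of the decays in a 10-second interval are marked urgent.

Thinning: the decays that are marked urgent themselves form a Poisson process with rate 0.72 × 0.29 = 0.2088 per second.
Over the interval, μ = 0.2088 × 10 = 2.088 (a 10-second interval = 10 seconds).
P(N ≥ 2) = 1 − P(N ≤ 1) ≈ 0.6173.

0.6173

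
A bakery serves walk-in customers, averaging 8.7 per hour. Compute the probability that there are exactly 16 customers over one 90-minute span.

Over the interval, μ = 8.7 × 1.5 = 13.05 (a 90-minute span = 1.5 hours).
P(N = 16) = e^(−μ) μ^16/16! = e^(−13.05) · 13.05^16/20922789888000 ≈ 0.0727.

0.0727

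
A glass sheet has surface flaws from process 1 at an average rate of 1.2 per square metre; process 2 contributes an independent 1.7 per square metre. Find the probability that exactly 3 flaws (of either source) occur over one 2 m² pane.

0.0985

Independent Poisson processes superpose: combined rate λ = 1.2 + 1.7 = 2.9 per square metre.
Over the interval, μ = 2.9 × 2 = 5.8 (a 2 m² pane = 2 square metres).
P(N = 3) = e^(−5.8) · 5.8^3/3! ≈ 0.0985.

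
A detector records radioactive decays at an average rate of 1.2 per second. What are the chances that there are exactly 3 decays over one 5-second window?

Over the interval, μ = 1.2 × 5 = 6 (a 5-second window = 5 seconds).
P(N = 3) = e^(−μ) μ^3/3! = e^(−6) · 6^3/6 ≈ 0.0892.

0.0892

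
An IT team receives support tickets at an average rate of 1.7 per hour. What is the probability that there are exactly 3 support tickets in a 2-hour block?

Over the interval, μ = 1.7 × 2 = 3.4 (a 2-hour block = 2 hours).
P(N = 3) = e^(−μ) μ^3/3! = e^(−3.4) · 3.4^3/6 ≈ 0.2186.

0.2186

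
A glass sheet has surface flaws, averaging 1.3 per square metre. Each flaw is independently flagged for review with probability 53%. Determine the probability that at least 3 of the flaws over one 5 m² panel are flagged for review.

Thinning: the flaws that are flagged for review themselves form a Poisson process with rate 0.53 × 1.3 = 0.689 per square metre.
Over the interval, μ = 0.689 × 5 = 3.445 (a 5 m² panel = 5 square metres).
P(N ≥ 3) = 1 − P(N ≤ 2) ≈ 0.6689.

0.6689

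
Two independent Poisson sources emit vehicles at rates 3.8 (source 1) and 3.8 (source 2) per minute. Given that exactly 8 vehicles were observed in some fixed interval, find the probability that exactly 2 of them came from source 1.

0.1094

Given the total, each event is independently from source 1 with probability p = λ_1/(λ_1+λ_2) = 3.8/7.6 = 0.5000.
So K ~ Binomial(8, 3.8/7.6): P(K = 2) = C(8,2) · (3.8/7.6)^2 · (3.8/7.6)^6 ≈ 0.1094.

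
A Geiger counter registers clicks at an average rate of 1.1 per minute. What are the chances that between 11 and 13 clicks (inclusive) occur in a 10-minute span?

0.3214

Over the interval, μ = 1.1 × 10 = 11 (a 10-minute span = 10 minutes).
P(11 ≤ N ≤ 13) = Σ_{j=11}^{13} e^(−11) · 11^j/j! ≈ 0.3214.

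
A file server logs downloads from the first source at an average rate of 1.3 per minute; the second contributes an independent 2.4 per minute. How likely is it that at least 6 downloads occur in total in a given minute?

0.1699

Independent Poisson processes superpose: combined rate λ = 1.3 + 2.4 = 3.7 per minute.
So μ = 3.7.
P(N ≥ 6) = 1 − P(N ≤ 5) ≈ 0.1699.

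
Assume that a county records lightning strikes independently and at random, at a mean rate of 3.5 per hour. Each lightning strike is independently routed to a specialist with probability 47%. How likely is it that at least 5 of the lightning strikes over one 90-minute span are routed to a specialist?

Thinning: the lightning strikes that are routed to a specialist themselves form a Poisson process with rate 0.47 × 3.5 = 1.645 per hour.
Over the interval, μ = 1.645 × 1.5 = 2.4675 (a 90-minute span = 1.5 hours).
P(N ≥ 5) = 1 − P(N ≤ 4) ≈ 0.1045.

0.1045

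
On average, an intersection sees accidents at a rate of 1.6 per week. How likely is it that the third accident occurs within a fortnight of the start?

0.6201

Over the interval, μ = 1.6 × 2 = 3.2 (a fortnight = 2 weeks).
The third arrival falls in the interval iff at least 3 events occur there: P(S_3 ≤ t) = P(N ≥ 3) = 1 − P(N ≤ 2) ≈ 0.6201.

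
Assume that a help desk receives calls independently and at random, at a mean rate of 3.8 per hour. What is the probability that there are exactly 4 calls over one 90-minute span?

Over the interval, μ = 3.8 × 1.5 = 5.7 (a 90-minute span = 1.5 hours).
P(N = 4) = e^(−μ) μ^4/4! = e^(−5.7) · 5.7^4/24 ≈ 0.1472.

0.1472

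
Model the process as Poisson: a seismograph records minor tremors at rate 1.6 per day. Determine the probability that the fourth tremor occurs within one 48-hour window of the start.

0.3975

Over the interval, μ = 1.6 × 2 = 3.2 (a 48-hour window = 2 days).
The fourth arrival falls in the interval iff at least 4 events occur there: P(S_4 ≤ t) = P(N ≥ 4) = 1 − P(N ≤ 3) ≈ 0.3975.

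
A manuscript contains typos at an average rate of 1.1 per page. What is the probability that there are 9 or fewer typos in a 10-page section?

Over the interval, μ = 1.1 × 10 = 11 (a 10-page section = 10 pages).
P(N ≤ 9) = Σ_{j=0}^{9} e^(−μ) μ^j/j! ≈ 0.3405.

0.3405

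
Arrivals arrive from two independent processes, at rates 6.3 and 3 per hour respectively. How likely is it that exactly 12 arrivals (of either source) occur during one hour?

Independent Poisson processes superpose: combined rate λ = 6.3 + 3 = 9.3 per hour.
So μ = 9.3.
P(N = 12) = e^(−9.3) · 9.3^12/12! ≈ 0.0799.

0.0799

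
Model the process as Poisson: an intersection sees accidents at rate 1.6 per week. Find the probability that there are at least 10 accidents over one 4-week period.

Over the interval, μ = 1.6 × 4 = 6.4 (a 4-week period = 4 weeks).
P(N ≥ 10) = 1 − P(N ≤ 9) = 1 − Σ_{j=0}^{9} e^(−μ) μ^j/j! ≈ 0.1142.

0.1142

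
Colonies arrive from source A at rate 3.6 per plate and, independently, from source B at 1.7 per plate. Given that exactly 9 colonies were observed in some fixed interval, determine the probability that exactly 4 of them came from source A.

Given the total, each event is independently from source A with probability p = λ_A/(λ_A+λ_B) = 3.6/5.3 ≈ 0.6792.
So K ~ Binomial(9, 3.6/5.3): P(K = 4) = C(9,4) · (3.6/5.3)^4 · (1.7/5.3)^5 ≈ 0.0911.

0.0911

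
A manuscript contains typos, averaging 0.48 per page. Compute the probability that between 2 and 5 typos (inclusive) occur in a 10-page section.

0.6033

Over the interval, μ = 0.48 × 10 = 4.8 (a 10-page section = 10 pages).
P(2 ≤ N ≤ 5) = Σ_{j=2}^{5} e^(−4.8) · 4.8^j/j! ≈ 0.6033.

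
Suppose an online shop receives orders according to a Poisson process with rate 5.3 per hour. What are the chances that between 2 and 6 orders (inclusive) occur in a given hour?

0.6857

With mean μ = 5.3 per hour,
P(2 ≤ N ≤ 6) = Σ_{j=2}^{6} e^(−5.3) · 5.3^j/j! ≈ 0.6857.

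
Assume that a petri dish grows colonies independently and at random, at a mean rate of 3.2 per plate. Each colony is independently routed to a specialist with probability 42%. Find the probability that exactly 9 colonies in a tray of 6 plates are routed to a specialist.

Thinning: the colonies that are routed to a specialist themselves form a Poisson process with rate 0.42 × 3.2 = 1.344 per plate.
Over the interval, μ = 1.344 × 6 = 8.064 (a tray of 6 plates = 6 plates).
P(N = 9) = e^(−8.064) · 8.064^9/9! ≈ 0.1250.

0.1250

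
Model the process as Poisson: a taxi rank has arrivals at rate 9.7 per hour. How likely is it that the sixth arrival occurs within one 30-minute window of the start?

Over the interval, μ = 9.7 × 0.5 = 4.85 (a 30-minute window = 0.5 hours).
The sixth arrival falls in the interval iff at least 6 events occur there: P(S_6 ≤ t) = P(N ≥ 6) = 1 − P(N ≤ 5) ≈ 0.3577.

0.3577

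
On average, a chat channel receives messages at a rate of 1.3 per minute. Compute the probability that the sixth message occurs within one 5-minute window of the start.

0.6310

Over the interval, μ = 1.3 × 5 = 6.5 (a 5-minute window = 5 minutes).
The sixth arrival falls in the interval iff at least 6 events occur there: P(S_6 ≤ t) = P(N ≥ 6) = 1 − P(N ≤ 5) ≈ 0.6310.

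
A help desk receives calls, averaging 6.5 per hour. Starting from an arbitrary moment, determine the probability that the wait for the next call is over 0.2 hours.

0.2725

The wait for the next event is exponential with rate λ = 6.5 per hour.
P(T > 0.2) = e^(−λt) = e^(−6.5 × 0.2) = e^(−1.3) ≈ 0.2725.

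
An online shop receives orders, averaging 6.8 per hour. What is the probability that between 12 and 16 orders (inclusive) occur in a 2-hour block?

0.4943

Over the interval, μ = 6.8 × 2 = 13.6 (a 2-hour block = 2 hours).
P(12 ≤ N ≤ 16) = Σ_{j=12}^{16} e^(−13.6) · 13.6^j/j! ≈ 0.4943.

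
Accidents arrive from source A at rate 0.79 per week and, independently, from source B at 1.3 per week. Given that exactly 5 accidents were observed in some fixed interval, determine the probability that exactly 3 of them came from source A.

Given the total, each event is independently from source A with probability p = λ_A/(λ_A+λ_B) = 0.79/2.09 ≈ 0.3780.
So K ~ Binomial(5, 0.79/2.09): P(K = 3) = C(5,3) · (0.79/2.09)^3 · (1.3/2.09)^2 ≈ 0.2089.

0.2089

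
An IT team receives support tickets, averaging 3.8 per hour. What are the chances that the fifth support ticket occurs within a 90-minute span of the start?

0.6728

Over the interval, μ = 3.8 × 1.5 = 5.7 (a 90-minute span = 1.5 hours).
The fifth arrival falls in the interval iff at least 5 events occur there: P(S_5 ≤ t) = P(N ≥ 5) = 1 − P(N ≤ 4) ≈ 0.6728.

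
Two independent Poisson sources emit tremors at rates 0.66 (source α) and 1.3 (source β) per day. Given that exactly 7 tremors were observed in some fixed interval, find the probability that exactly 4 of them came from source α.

0.1313

Given the total, each event is independently from source α with probability p = λ_α/(λ_α+λ_β) = 0.66/1.96 ≈ 0.3367.
So K ~ Binomial(7, 0.66/1.96): P(K = 4) = C(7,4) · (0.66/1.96)^4 · (1.3/1.96)^3 ≈ 0.1313.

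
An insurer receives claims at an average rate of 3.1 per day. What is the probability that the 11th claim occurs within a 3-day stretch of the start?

0.3301

Over the interval, μ = 3.1 × 3 = 9.3 (a 3-day stretch = 3 days).
The 11th arrival falls in the interval iff at least 11 events occur there: P(S_11 ≤ t) = P(N ≥ 11) = 1 − P(N ≤ 10) ≈ 0.3301.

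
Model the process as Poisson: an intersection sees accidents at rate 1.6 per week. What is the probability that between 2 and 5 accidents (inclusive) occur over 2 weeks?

0.7234

Over the interval, μ = 1.6 × 2 = 3.2 (2 weeks).
P(2 ≤ N ≤ 5) = Σ_{j=2}^{5} e^(−3.2) · 3.2^j/j! ≈ 0.7234.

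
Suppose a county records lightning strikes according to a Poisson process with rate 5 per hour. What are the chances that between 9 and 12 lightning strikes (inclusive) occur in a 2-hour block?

Over the interval, μ = 5 × 2 = 10 (a 2-hour block = 2 hours).
P(9 ≤ N ≤ 12) = Σ_{j=9}^{12} e^(−10) · 10^j/j! ≈ 0.4587.

0.4587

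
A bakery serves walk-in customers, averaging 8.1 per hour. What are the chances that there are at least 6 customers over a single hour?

0.8178

With mean μ = 8.1 per hour,
P(N ≥ 6) = 1 − P(N ≤ 5) = 1 − Σ_{j=0}^{5} e^(−μ) μ^j/j! ≈ 0.8178.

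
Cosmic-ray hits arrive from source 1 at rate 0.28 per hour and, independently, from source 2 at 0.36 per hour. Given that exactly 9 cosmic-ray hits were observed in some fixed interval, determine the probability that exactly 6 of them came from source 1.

Given the total, each event is independently from source 1 with probability p = λ_1/(λ_1+λ_2) = 0.28/0.64 = 0.4375.
So K ~ Binomial(9, 0.28/0.64): P(K = 6) = C(9,6) · (0.28/0.64)^6 · (0.36/0.64)^3 ≈ 0.1048.

0.1048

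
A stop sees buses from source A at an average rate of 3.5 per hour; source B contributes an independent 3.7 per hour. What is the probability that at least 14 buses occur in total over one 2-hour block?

Independent Poisson processes superpose: combined rate λ = 3.5 + 3.7 = 7.2 per hour.
Over the interval, μ = 7.2 × 2 = 14.4 (a 2-hour block = 2 hours).
P(N ≥ 14) = 1 − P(N ≤ 13) ≈ 0.5773.

0.5773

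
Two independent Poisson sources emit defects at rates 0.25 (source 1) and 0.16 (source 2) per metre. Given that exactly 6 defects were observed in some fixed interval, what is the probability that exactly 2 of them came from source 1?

0.1293

Given the total, each event is independently from source 1 with probability p = λ_1/(λ_1+λ_2) = 0.25/0.41 ≈ 0.6098.
So K ~ Binomial(6, 0.25/0.41): P(K = 2) = C(6,2) · (0.25/0.41)^2 · (0.16/0.41)^4 ≈ 0.1293.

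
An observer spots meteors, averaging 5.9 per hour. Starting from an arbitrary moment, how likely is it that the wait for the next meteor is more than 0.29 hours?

The wait for the next event is exponential with rate λ = 5.9 per hour.
P(T > 0.29) = e^(−λt) = e^(−5.9 × 0.29) = e^(−1.711) ≈ 0.1807.

0.1807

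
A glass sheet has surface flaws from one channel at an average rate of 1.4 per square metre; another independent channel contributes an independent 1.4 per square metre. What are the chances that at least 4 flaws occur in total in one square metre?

0.3081

Independent Poisson processes superpose: combined rate λ = 1.4 + 1.4 = 2.8 per square metre.
So μ = 2.8.
P(N ≥ 4) = 1 − P(N ≤ 3) ≈ 0.3081.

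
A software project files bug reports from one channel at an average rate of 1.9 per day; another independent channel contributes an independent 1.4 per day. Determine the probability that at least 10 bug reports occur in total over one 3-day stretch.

Independent Poisson processes superpose: combined rate λ = 1.9 + 1.4 = 3.3 per day.
Over the interval, μ = 3.3 × 3 = 9.9 (a 3-day stretch = 3 days).
P(N ≥ 10) = 1 − P(N ≤ 9) ≈ 0.5295.

0.5295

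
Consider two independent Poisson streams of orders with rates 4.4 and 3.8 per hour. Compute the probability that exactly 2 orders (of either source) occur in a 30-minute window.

Independent Poisson processes superpose: combined rate λ = 4.4 + 3.8 = 8.2 per hour.
Over the interval, μ = 8.2 × 0.5 = 4.1 (a 30-minute window = 0.5 hours).
P(N = 2) = e^(−4.1) · 4.1^2/2! ≈ 0.1393.

0.1393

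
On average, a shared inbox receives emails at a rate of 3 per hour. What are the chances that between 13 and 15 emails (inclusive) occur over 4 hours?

0.2685

Over the interval, μ = 3 × 4 = 12 (4 hours).
P(13 ≤ N ≤ 15) = Σ_{j=13}^{15} e^(−12) · 12^j/j! ≈ 0.2685.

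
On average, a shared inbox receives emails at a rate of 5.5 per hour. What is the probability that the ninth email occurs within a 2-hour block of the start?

0.7680

Over the interval, μ = 5.5 × 2 = 11 (a 2-hour block = 2 hours).
The ninth arrival falls in the interval iff at least 9 events occur there: P(S_9 ≤ t) = P(N ≥ 9) = 1 − P(N ≤ 8) ≈ 0.7680.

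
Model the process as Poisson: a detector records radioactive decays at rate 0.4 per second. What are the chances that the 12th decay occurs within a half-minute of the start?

0.5384

Over the interval, μ = 0.4 × 30 = 12 (a half-minute = 30 seconds).
The 12th arrival falls in the interval iff at least 12 events occur there: P(S_12 ≤ t) = P(N ≥ 12) = 1 − P(N ≤ 11) ≈ 0.5384.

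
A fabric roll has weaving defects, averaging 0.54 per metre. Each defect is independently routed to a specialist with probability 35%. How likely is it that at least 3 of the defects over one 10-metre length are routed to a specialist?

0.2936

Thinning: the defects that are routed to a specialist themselves form a Poisson process with rate 0.35 × 0.54 = 0.189 per metre.
Over the interval, μ = 0.189 × 10 = 1.89 (a 10-metre length = 10 metres).
P(N ≥ 3) = 1 − P(N ≤ 2) ≈ 0.2936.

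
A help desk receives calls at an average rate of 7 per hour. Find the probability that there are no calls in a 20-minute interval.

Over the interval, μ = 7 × 1/3 ≈ 2.33333 (a 20-minute interval = 1/3 hours).
P(N = 0) = e^(−μ) μ^0/0! = e^(−2.33333) · 2.33333^0/1 ≈ 0.0970.

0.0970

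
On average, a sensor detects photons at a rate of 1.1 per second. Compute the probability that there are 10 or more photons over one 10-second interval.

0.6595

Over the interval, μ = 1.1 × 10 = 11 (a 10-second interval = 10 seconds).
P(N ≥ 10) = 1 − P(N ≤ 9) = 1 − Σ_{j=0}^{9} e^(−μ) μ^j/j! ≈ 0.6595.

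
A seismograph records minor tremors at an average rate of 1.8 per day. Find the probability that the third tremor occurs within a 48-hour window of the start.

Over the interval, μ = 1.8 × 2 = 3.6 (a 48-hour window = 2 days).
The third arrival falls in the interval iff at least 3 events occur there: P(S_3 ≤ t) = P(N ≥ 3) = 1 − P(N ≤ 2) ≈ 0.6973.

0.6973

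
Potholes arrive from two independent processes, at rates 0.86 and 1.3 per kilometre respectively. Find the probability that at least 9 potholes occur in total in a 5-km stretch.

Independent Poisson processes superpose: combined rate λ = 0.86 + 1.3 = 2.16 per kilometre.
Over the interval, μ = 2.16 × 5 = 10.8 (a 5-km stretch = 5 kilometres).
P(N ≥ 9) = 1 − P(N ≤ 8) ≈ 0.7498.

0.7498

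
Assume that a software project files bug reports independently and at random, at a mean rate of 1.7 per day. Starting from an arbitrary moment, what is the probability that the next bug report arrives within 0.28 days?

0.3787

Inter-arrival times are exponential with rate λ = 1.7 per day.
P(T ≤ 0.28) = 1 − e^(−λt) = 1 − e^(−1.7 × 0.28) = 1 − e^(−0.476) ≈ 0.3787.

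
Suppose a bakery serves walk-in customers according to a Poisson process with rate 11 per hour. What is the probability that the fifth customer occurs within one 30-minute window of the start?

0.6425

Over the interval, μ = 11 × 0.5 = 5.5 (a 30-minute window = 0.5 hours).
The fifth arrival falls in the interval iff at least 5 events occur there: P(S_5 ≤ t) = P(N ≥ 5) = 1 − P(N ≤ 4) ≈ 0.6425.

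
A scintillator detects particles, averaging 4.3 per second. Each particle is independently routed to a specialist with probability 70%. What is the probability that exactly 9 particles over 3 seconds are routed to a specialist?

Thinning: the particles that are routed to a specialist themselves form a Poisson process with rate 0.7 × 4.3 = 3.01 per second.
Over the interval, μ = 3.01 × 3 = 9.03 (3 seconds).
P(N = 9) = e^(−9.03) · 9.03^9/9! ≈ 0.1317.

0.1317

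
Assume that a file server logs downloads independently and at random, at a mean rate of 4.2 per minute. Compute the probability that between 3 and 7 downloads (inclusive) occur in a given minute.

With mean μ = 4.2 per minute,
P(3 ≤ N ≤ 7) = Σ_{j=3}^{7} e^(−4.2) · 4.2^j/j! ≈ 0.7258.

0.7258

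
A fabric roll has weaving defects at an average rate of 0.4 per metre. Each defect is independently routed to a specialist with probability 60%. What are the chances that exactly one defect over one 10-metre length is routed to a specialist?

Thinning: the defects that are routed to a specialist themselves form a Poisson process with rate 0.6 × 0.4 = 0.24 per metre.
Over the interval, μ = 0.24 × 10 = 2.4 (a 10-metre length = 10 metres).
P(N = 1) = e^(−2.4) · 2.4^1/1! ≈ 0.2177.

0.2177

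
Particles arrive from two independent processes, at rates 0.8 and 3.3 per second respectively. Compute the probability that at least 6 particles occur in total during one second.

0.2307

Independent Poisson processes superpose: combined rate λ = 0.8 + 3.3 = 4.1 per second.
So μ = 4.1.
P(N ≥ 6) = 1 − P(N ≤ 5) ≈ 0.2307.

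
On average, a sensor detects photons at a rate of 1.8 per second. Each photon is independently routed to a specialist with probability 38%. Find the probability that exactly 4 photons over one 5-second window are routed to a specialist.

0.1865

Thinning: the photons that are routed to a specialist themselves form a Poisson process with rate 0.38 × 1.8 = 0.684 per second.
Over the interval, μ = 0.684 × 5 = 3.42 (a 5-second window = 5 seconds).
P(N = 4) = e^(−3.42) · 3.42^4/4! ≈ 0.1865.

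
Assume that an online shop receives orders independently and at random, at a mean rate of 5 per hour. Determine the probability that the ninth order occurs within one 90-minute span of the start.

0.3380

Over the interval, μ = 5 × 1.5 = 7.5 (a 90-minute span = 1.5 hours).
The ninth arrival falls in the interval iff at least 9 events occur there: P(S_9 ≤ t) = P(N ≥ 9) = 1 − P(N ≤ 8) ≈ 0.3380.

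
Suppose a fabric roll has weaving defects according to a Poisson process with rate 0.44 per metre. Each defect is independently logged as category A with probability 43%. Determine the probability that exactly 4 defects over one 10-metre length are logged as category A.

Thinning: the defects that are logged as category A themselves form a Poisson process with rate 0.43 × 0.44 = 0.1892 per metre.
Over the interval, μ = 0.1892 × 10 = 1.892 (a 10-metre length = 10 metres).
P(N = 4) = e^(−1.892) · 1.892^4/4! ≈ 0.0805.

0.0805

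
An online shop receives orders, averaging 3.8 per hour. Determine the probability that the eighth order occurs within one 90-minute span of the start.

Over the interval, μ = 3.8 × 1.5 = 5.7 (a 90-minute span = 1.5 hours).
The eighth arrival falls in the interval iff at least 8 events occur there: P(S_8 ≤ t) = P(N ≥ 8) = 1 − P(N ≤ 7) ≈ 0.2159.

0.2159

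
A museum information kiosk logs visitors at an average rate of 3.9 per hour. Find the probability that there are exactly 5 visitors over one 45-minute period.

Over the interval, μ = 3.9 × 0.75 = 2.925 (a 45-minute period = 0.75 hours).
P(N = 5) = e^(−μ) μ^5/5! = e^(−2.925) · 2.925^5/120 ≈ 0.0957.

0.0957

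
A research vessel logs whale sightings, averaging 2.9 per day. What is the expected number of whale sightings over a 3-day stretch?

E[N] = λt = 2.9 × 3 = 8.7 (a 3-day stretch = 3 days).

8.7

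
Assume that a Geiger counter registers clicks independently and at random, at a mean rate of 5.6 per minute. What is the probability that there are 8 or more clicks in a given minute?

0.2030

With mean μ = 5.6 per minute,
P(N ≥ 8) = 1 − P(N ≤ 7) = 1 − Σ_{j=0}^{7} e^(−μ) μ^j/j! ≈ 0.2030.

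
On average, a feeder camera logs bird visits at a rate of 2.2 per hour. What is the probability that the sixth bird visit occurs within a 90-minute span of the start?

Over the interval, μ = 2.2 × 1.5 = 3.3 (a 90-minute span = 1.5 hours).
The sixth arrival falls in the interval iff at least 6 events occur there: P(S_6 ≤ t) = P(N ≥ 6) = 1 − P(N ≤ 5) ≈ 0.1171.

0.1171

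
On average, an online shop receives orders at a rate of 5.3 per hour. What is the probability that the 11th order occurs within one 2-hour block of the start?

0.4916

Over the interval, μ = 5.3 × 2 = 10.6 (a 2-hour block = 2 hours).
The 11th arrival falls in the interval iff at least 11 events occur there: P(S_11 ≤ t) = P(N ≥ 11) = 1 − P(N ≤ 10) ≈ 0.4916.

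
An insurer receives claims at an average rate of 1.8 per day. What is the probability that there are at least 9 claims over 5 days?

0.5443

Over the interval, μ = 1.8 × 5 = 9 (5 days).
P(N ≥ 9) = 1 − P(N ≤ 8) = 1 − Σ_{j=0}^{8} e^(−μ) μ^j/j! ≈ 0.5443.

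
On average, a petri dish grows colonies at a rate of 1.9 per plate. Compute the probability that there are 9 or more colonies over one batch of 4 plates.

Over the interval, μ = 1.9 × 4 = 7.6 (a batch of 4 plates = 4 plates).
P(N ≥ 9) = 1 − P(N ≤ 8) = 1 − Σ_{j=0}^{8} e^(−μ) μ^j/j! ≈ 0.3518.

0.3518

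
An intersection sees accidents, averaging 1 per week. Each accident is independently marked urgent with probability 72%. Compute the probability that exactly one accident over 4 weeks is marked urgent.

Thinning: the accidents that are marked urgent themselves form a Poisson process with rate 0.72 × 1 = 0.72 per week.
Over the interval, μ = 0.72 × 4 = 2.88 (4 weeks).
P(N = 1) = e^(−2.88) · 2.88^1/1! ≈ 0.1617.

0.1617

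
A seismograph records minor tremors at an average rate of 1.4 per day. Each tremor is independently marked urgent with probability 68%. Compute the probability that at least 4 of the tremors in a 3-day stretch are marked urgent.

0.3205

Thinning: the tremors that are marked urgent themselves form a Poisson process with rate 0.68 × 1.4 = 0.952 per day.
Over the interval, μ = 0.952 × 3 = 2.856 (a 3-day stretch = 3 days).
P(N ≥ 4) = 1 − P(N ≤ 3) ≈ 0.3205.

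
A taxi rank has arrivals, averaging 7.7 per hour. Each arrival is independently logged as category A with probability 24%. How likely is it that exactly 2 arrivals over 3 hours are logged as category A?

Thinning: the arrivals that are logged as category A themselves form a Poisson process with rate 0.24 × 7.7 = 1.848 per hour.
Over the interval, μ = 1.848 × 3 = 5.544 (3 hours).
P(N = 2) = e^(−5.544) · 5.544^2/2! ≈ 0.0601.

0.0601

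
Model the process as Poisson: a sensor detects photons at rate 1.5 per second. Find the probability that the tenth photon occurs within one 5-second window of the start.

Over the interval, μ = 1.5 × 5 = 7.5 (a 5-second window = 5 seconds).
The tenth arrival falls in the interval iff at least 10 events occur there: P(S_10 ≤ t) = P(N ≥ 10) = 1 − P(N ≤ 9) ≈ 0.2236.

0.2236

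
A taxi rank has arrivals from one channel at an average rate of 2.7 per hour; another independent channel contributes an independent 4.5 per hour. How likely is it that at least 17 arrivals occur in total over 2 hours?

Independent Poisson processes superpose: combined rate λ = 2.7 + 4.5 = 7.2 per hour.
Over the interval, μ = 7.2 × 2 = 14.4 (2 hours).
P(N ≥ 17) = 1 − P(N ≤ 16) ≈ 0.2796.

0.2796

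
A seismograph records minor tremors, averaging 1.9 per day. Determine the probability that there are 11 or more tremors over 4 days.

0.1465

Over the interval, μ = 1.9 × 4 = 7.6 (4 days).
P(N ≥ 11) = 1 − P(N ≤ 10) = 1 − Σ_{j=0}^{10} e^(−μ) μ^j/j! ≈ 0.1465.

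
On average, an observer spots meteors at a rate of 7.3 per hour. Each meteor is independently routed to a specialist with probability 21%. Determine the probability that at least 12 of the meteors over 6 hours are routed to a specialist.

0.2166

Thinning: the meteors that are routed to a specialist themselves form a Poisson process with rate 0.21 × 7.3 = 1.533 per hour.
Over the interval, μ = 1.533 × 6 = 9.198 (6 hours).
P(N ≥ 12) = 1 − P(N ≤ 11) ≈ 0.2166.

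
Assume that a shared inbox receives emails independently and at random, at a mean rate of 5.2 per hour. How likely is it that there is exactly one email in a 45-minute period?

0.0789

Over the interval, μ = 5.2 × 0.75 = 3.9 (a 45-minute period = 0.75 hours).
P(N = 1) = e^(−μ) μ^1/1! = e^(−3.9) · 3.9^1/1 ≈ 0.0789.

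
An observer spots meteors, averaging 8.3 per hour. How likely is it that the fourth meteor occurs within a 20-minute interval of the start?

0.3007

Over the interval, μ = 8.3 × 1/3 ≈ 2.76667 (a 20-minute interval = 1/3 hours).
The fourth arrival falls in the interval iff at least 4 events occur there: P(S_4 ≤ t) = P(N ≥ 4) = 1 − P(N ≤ 3) ≈ 0.3007.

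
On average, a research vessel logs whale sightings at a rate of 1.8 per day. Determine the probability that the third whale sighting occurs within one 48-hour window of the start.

0.6973

Over the interval, μ = 1.8 × 2 = 3.6 (a 48-hour window = 2 days).
The third arrival falls in the interval iff at least 3 events occur there: P(S_3 ≤ t) = P(N ≥ 3) = 1 − P(N ≤ 2) ≈ 0.6973.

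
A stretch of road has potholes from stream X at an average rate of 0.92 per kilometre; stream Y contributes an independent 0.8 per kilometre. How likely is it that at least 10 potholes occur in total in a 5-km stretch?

0.3600

Independent Poisson processes superpose: combined rate λ = 0.92 + 0.8 = 1.72 per kilometre.
Over the interval, μ = 1.72 × 5 = 8.6 (a 5-km stretch = 5 kilometres).
P(N ≥ 10) = 1 − P(N ≤ 9) ≈ 0.3600.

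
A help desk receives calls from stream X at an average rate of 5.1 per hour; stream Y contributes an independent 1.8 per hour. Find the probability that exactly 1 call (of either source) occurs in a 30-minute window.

Independent Poisson processes superpose: combined rate λ = 5.1 + 1.8 = 6.9 per hour.
Over the interval, μ = 6.9 × 0.5 = 3.45 (a 30-minute window = 0.5 hours).
P(N = 1) = e^(−3.45) · 3.45^1/1! ≈ 0.1095.

0.1095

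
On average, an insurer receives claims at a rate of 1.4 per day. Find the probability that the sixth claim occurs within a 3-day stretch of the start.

0.2469

Over the interval, μ = 1.4 × 3 = 4.2 (a 3-day stretch = 3 days).
The sixth arrival falls in the interval iff at least 6 events occur there: P(S_6 ≤ t) = P(N ≥ 6) = 1 − P(N ≤ 5) ≈ 0.2469.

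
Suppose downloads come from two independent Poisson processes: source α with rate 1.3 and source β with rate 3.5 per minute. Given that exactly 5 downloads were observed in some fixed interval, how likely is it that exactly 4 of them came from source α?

Given the total, each event is independently from source α with probability p = λ_α/(λ_α+λ_β) = 1.3/4.8 ≈ 0.2708.
So K ~ Binomial(5, 1.3/4.8): P(K = 4) = C(5,4) · (1.3/4.8)^4 · (3.5/4.8)^1 ≈ 0.0196.

0.0196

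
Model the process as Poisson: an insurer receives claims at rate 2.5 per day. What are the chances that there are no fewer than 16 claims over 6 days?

Over the interval, μ = 2.5 × 6 = 15 (6 days).
P(N ≥ 16) = 1 − P(N ≤ 15) = 1 − Σ_{j=0}^{15} e^(−μ) μ^j/j! ≈ 0.4319.

0.4319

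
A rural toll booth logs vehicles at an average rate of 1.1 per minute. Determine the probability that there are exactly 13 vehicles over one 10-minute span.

0.0926

Over the interval, μ = 1.1 × 10 = 11 (a 10-minute span = 10 minutes).
P(N = 13) = e^(−μ) μ^13/13! = e^(−11) · 11^13/6227020800 ≈ 0.0926.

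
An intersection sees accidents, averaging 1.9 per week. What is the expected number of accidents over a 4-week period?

E[N] = λt = 1.9 × 4 = 7.6 (a 4-week period = 4 weeks).

7.6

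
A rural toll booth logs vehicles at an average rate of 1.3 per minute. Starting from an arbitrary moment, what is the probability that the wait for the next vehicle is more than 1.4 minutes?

0.1620

The wait for the next event is exponential with rate λ = 1.3 per minute.
P(T > 1.4) = e^(−λt) = e^(−1.3 × 1.4) = e^(−1.82) ≈ 0.1620.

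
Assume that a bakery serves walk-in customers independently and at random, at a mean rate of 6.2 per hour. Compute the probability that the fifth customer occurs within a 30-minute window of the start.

Over the interval, μ = 6.2 × 0.5 = 3.1 (a 30-minute window = 0.5 hours).
The fifth arrival falls in the interval iff at least 5 events occur there: P(S_5 ≤ t) = P(N ≥ 5) = 1 − P(N ≤ 4) ≈ 0.2018.

0.2018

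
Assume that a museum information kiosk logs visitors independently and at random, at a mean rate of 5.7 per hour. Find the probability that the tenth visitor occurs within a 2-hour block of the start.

Over the interval, μ = 5.7 × 2 = 11.4 (a 2-hour block = 2 hours).
The tenth arrival falls in the interval iff at least 10 events occur there: P(S_10 ≤ t) = P(N ≥ 10) = 1 − P(N ≤ 9) ≈ 0.7013.

0.7013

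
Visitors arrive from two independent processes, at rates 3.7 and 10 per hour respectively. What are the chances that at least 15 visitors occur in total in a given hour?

0.3978

Independent Poisson processes superpose: combined rate λ = 3.7 + 10 = 13.7 per hour.
So μ = 13.7.
P(N ≥ 15) = 1 − P(N ≤ 14) ≈ 0.3978.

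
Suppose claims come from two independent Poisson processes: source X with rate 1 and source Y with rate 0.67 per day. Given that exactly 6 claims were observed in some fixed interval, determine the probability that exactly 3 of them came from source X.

Given the total, each event is independently from source X with probability p = λ_X/(λ_X+λ_Y) = 1/1.67 ≈ 0.5988.
So K ~ Binomial(6, 1/1.67): P(K = 3) = C(6,3) · (1/1.67)^3 · (0.67/1.67)^3 ≈ 0.2773.

0.2773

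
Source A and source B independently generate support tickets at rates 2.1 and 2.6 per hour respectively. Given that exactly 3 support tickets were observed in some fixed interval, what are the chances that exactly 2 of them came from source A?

Given the total, each event is independently from source A with probability p = λ_A/(λ_A+λ_B) = 2.1/4.7 ≈ 0.4468.
So K ~ Binomial(3, 2.1/4.7): P(K = 2) = C(3,2) · (2.1/4.7)^2 · (2.6/4.7)^1 ≈ 0.3313.

0.3313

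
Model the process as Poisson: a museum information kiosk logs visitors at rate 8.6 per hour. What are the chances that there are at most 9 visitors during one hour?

With mean μ = 8.6 per hour,
P(N ≤ 9) = Σ_{j=0}^{9} e^(−μ) μ^j/j! ≈ 0.6400.

0.6400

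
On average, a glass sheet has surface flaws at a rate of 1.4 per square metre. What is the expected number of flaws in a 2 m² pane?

E[N] = λt = 1.4 × 2 = 2.8 (a 2 m² pane = 2 square metres).

2.8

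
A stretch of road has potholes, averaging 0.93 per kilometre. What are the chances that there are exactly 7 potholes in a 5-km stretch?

0.0892

Over the interval, μ = 0.93 × 5 = 4.65 (a 5-km stretch = 5 kilometres).
P(N = 7) = e^(−μ) μ^7/7! = e^(−4.65) · 4.65^7/5040 ≈ 0.0892.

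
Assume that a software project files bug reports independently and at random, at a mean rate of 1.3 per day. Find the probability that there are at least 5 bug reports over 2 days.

Over the interval, μ = 1.3 × 2 = 2.6 (2 days).
P(N ≥ 5) = 1 − P(N ≤ 4) = 1 − Σ_{j=0}^{4} e^(−μ) μ^j/j! ≈ 0.1226.

0.1226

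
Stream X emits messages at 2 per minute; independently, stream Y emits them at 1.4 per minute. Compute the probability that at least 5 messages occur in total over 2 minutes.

0.8080

Independent Poisson processes superpose: combined rate λ = 2 + 1.4 = 3.4 per minute.
Over the interval, μ = 3.4 × 2 = 6.8 (2 minutes).
P(N ≥ 5) = 1 − P(N ≤ 4) ≈ 0.8080.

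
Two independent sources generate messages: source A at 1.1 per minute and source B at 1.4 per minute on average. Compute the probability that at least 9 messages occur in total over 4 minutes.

Independent Poisson processes superpose: combined rate λ = 1.1 + 1.4 = 2.5 per minute.
Over the interval, μ = 2.5 × 4 = 10 (4 minutes).
P(N ≥ 9) = 1 − P(N ≤ 8) ≈ 0.6672.

0.6672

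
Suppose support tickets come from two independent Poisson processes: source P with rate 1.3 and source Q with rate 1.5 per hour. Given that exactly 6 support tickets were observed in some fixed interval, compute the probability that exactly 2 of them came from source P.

0.2663

Given the total, each event is independently from source P with probability p = λ_P/(λ_P+λ_Q) = 1.3/2.8 ≈ 0.4643.
So K ~ Binomial(6, 1.3/2.8): P(K = 2) = C(6,2) · (1.3/2.8)^2 · (1.5/2.8)^4 ≈ 0.2663.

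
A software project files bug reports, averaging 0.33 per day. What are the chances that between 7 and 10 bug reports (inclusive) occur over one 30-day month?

0.4590

Over the interval, μ = 0.33 × 30 = 9.9 (a 30-day month = 30 days).
P(7 ≤ N ≤ 10) = Σ_{j=7}^{10} e^(−9.9) · 9.9^j/j! ≈ 0.4590.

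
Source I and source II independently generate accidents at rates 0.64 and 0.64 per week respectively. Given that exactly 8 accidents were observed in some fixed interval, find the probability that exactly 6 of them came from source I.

Given the total, each event is independently from source I with probability p = λ_I/(λ_I+λ_II) = 0.64/1.28 = 0.5000.
So K ~ Binomial(8, 0.64/1.28): P(K = 6) = C(8,6) · (0.64/1.28)^6 · (0.64/1.28)^2 ≈ 0.1094.

0.1094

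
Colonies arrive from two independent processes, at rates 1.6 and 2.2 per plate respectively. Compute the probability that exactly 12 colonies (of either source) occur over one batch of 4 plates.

Independent Poisson processes superpose: combined rate λ = 1.6 + 2.2 = 3.8 per plate.
Over the interval, μ = 3.8 × 4 = 15.2 (a batch of 4 plates = 4 plates).
P(N = 12) = e^(−15.2) · 15.2^12/12! ≈ 0.0795.

0.0795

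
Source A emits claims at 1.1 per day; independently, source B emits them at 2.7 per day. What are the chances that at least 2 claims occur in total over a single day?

Independent Poisson processes superpose: combined rate λ = 1.1 + 2.7 = 3.8 per day.
So μ = 3.8.
P(N ≥ 2) = 1 − P(N ≤ 1) ≈ 0.8926.

0.8926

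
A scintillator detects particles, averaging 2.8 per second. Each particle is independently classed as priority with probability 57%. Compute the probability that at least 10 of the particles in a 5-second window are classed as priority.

Thinning: the particles that are classed as priority themselves form a Poisson process with rate 0.57 × 2.8 = 1.596 per second.
Over the interval, μ = 1.596 × 5 = 7.98 (a 5-second window = 5 seconds).
P(N ≥ 10) = 1 − P(N ≤ 9) ≈ 0.2809.

0.2809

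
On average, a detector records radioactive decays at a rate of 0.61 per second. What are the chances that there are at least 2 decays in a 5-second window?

0.8082

Over the interval, μ = 0.61 × 5 = 3.05 (a 5-second window = 5 seconds).
P(N ≥ 2) = 1 − P(N ≤ 1) = 1 − Σ_{j=0}^{1} e^(−μ) μ^j/j! ≈ 0.8082.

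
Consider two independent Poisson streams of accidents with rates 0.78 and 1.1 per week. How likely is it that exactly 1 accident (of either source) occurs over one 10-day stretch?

Independent Poisson processes superpose: combined rate λ = 0.78 + 1.1 = 1.88 per week.
Over the interval, μ = 1.88 × 10/7 ≈ 2.68571 (a 10-day stretch = 10/7 weeks).
P(N = 1) = e^(−2.68571) · 2.68571^1/1! ≈ 0.1831.

0.1831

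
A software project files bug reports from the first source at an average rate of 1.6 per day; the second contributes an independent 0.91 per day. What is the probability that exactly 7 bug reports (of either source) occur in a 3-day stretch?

Independent Poisson processes superpose: combined rate λ = 1.6 + 0.91 = 2.51 per day.
Over the interval, μ = 2.51 × 3 = 7.53 (a 3-day stretch = 3 days).
P(N = 7) = e^(−7.53) · 7.53^7/7! ≈ 0.1462.

0.1462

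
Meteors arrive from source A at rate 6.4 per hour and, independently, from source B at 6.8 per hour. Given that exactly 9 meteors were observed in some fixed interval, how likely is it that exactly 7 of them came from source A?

Given the total, each event is independently from source A with probability p = λ_A/(λ_A+λ_B) = 6.4/13.2 ≈ 0.4848.
So K ~ Binomial(9, 6.4/13.2): P(K = 7) = C(9,7) · (6.4/13.2)^7 · (6.8/13.2)^2 ≈ 0.0602.

0.0602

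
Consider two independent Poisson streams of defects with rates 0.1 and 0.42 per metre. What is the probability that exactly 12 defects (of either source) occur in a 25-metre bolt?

Independent Poisson processes superpose: combined rate λ = 0.1 + 0.42 = 0.52 per metre.
Over the interval, μ = 0.52 × 25 = 13 (a 25-metre bolt = 25 metres).
P(N = 12) = e^(−13) · 13^12/12! ≈ 0.1099.

0.1099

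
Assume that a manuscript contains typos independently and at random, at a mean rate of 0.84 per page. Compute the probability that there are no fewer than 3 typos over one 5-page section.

Over the interval, μ = 0.84 × 5 = 4.2 (a 5-page section = 5 pages).
P(N ≥ 3) = 1 − P(N ≤ 2) = 1 − Σ_{j=0}^{2} e^(−μ) μ^j/j! ≈ 0.7898.

0.7898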